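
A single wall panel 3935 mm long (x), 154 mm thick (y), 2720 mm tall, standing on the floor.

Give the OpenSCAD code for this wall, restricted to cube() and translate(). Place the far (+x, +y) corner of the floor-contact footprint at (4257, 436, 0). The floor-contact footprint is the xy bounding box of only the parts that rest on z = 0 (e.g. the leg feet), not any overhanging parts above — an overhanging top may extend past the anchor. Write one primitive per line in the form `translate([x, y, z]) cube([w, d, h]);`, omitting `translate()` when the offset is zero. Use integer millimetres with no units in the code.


translate([322, 282, 0]) cube([3935, 154, 2720]);


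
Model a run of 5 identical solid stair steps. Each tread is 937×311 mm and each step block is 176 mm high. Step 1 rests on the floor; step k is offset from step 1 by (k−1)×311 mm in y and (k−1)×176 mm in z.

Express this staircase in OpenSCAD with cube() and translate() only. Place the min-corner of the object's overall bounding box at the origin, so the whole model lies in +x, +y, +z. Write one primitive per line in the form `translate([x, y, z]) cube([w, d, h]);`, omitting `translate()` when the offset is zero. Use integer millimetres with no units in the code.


cube([937, 311, 176]);
translate([0, 311, 176]) cube([937, 311, 176]);
translate([0, 622, 352]) cube([937, 311, 176]);
translate([0, 933, 528]) cube([937, 311, 176]);
translate([0, 1244, 704]) cube([937, 311, 176]);


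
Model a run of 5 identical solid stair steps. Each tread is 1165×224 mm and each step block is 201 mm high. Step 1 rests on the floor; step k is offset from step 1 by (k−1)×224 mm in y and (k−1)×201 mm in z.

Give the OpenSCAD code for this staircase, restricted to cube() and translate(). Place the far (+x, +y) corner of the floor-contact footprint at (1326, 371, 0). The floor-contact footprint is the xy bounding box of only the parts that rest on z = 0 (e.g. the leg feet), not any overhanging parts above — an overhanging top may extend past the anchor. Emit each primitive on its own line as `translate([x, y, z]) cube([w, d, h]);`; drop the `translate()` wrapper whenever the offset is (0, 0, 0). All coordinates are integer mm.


translate([161, 147, 0]) cube([1165, 224, 201]);
translate([161, 371, 201]) cube([1165, 224, 201]);
translate([161, 595, 402]) cube([1165, 224, 201]);
translate([161, 819, 603]) cube([1165, 224, 201]);
translate([161, 1043, 804]) cube([1165, 224, 201]);


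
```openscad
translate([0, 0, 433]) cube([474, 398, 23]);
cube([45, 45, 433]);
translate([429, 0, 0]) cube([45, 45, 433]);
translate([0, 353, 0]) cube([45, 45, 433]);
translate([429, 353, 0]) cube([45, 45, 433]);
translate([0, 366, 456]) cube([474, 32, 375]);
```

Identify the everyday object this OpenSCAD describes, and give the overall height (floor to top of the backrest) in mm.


A chair. The overall height is 831 mm.

A slab on four corner posts with a tall panel at the back — a chair. The seat slab sits at z = 433 with thickness 23, and the 375 mm backrest starts at the seat top, so the overall height is 433 + 23 + 375 = 831 mm.


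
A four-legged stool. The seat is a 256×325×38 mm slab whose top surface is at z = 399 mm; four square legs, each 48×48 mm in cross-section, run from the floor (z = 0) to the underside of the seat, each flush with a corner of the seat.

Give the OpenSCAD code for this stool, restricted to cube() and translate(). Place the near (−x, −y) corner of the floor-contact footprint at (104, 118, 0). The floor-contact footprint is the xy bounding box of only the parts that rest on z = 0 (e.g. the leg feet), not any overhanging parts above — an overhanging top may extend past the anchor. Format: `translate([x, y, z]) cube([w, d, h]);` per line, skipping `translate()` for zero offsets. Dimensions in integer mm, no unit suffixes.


translate([104, 118, 361]) cube([256, 325, 38]);
translate([104, 118, 0]) cube([48, 48, 361]);
translate([312, 118, 0]) cube([48, 48, 361]);
translate([104, 395, 0]) cube([48, 48, 361]);
translate([312, 395, 0]) cube([48, 48, 361]);


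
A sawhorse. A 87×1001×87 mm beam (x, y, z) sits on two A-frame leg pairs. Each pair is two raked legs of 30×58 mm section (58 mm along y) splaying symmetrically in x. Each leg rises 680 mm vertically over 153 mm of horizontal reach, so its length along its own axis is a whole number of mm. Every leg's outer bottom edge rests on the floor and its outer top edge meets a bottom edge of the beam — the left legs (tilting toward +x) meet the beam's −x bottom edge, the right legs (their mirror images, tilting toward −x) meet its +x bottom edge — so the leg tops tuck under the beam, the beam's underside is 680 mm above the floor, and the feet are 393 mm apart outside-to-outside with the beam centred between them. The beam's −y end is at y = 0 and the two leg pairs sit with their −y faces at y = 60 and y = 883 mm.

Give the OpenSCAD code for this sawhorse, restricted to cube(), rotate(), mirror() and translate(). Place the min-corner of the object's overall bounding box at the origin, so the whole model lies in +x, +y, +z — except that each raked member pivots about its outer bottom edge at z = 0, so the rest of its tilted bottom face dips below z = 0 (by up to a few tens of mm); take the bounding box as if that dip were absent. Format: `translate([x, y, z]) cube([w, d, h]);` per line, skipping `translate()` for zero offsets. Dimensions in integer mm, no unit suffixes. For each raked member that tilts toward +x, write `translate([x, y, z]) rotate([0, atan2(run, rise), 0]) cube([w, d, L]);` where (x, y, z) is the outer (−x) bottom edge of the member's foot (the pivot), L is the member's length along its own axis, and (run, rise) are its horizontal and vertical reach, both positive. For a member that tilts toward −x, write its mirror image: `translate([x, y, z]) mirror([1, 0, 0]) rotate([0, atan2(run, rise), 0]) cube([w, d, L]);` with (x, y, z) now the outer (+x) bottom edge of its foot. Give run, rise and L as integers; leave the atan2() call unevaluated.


translate([153, 0, 680]) cube([87, 1001, 87]);
translate([0, 60, 0]) rotate([0, atan2(153, 680), 0]) cube([30, 58, 697]);
translate([393, 60, 0]) mirror([1, 0, 0]) rotate([0, atan2(153, 680), 0]) cube([30, 58, 697]);
translate([0, 883, 0]) rotate([0, atan2(153, 680), 0]) cube([30, 58, 697]);
translate([393, 883, 0]) mirror([1, 0, 0]) rotate([0, atan2(153, 680), 0]) cube([30, 58, 697]);


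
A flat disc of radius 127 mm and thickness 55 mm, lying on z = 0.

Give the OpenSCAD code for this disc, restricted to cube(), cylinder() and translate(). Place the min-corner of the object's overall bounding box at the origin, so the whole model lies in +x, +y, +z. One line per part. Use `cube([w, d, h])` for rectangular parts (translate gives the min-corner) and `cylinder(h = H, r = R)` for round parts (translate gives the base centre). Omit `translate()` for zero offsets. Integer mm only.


translate([127, 127, 0]) cylinder(h = 55, r = 127);


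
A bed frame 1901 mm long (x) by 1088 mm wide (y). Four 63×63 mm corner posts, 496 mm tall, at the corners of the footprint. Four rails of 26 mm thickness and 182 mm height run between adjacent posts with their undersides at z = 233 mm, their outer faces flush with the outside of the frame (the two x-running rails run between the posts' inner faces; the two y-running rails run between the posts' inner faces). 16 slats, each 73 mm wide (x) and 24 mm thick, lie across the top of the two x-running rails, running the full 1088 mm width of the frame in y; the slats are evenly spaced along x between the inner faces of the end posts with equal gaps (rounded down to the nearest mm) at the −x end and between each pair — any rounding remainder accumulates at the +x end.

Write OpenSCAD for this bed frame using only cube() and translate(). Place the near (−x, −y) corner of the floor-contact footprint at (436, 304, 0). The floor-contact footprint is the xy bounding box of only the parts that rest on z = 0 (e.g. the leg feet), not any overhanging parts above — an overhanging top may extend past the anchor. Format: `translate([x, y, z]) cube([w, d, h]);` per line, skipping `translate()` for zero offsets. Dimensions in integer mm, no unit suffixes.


translate([436, 304, 0]) cube([63, 63, 496]);
translate([436, 1329, 0]) cube([63, 63, 496]);
translate([2274, 304, 0]) cube([63, 63, 496]);
translate([2274, 1329, 0]) cube([63, 63, 496]);
translate([499, 304, 233]) cube([1775, 26, 182]);
translate([499, 1366, 233]) cube([1775, 26, 182]);
translate([436, 367, 233]) cube([26, 962, 182]);
translate([2311, 367, 233]) cube([26, 962, 182]);
translate([534, 304, 415]) cube([73, 1088, 24]);
translate([642, 304, 415]) cube([73, 1088, 24]);
translate([750, 304, 415]) cube([73, 1088, 24]);
translate([858, 304, 415]) cube([73, 1088, 24]);
translate([966, 304, 415]) cube([73, 1088, 24]);
translate([1074, 304, 415]) cube([73, 1088, 24]);
translate([1182, 304, 415]) cube([73, 1088, 24]);
translate([1290, 304, 415]) cube([73, 1088, 24]);
translate([1398, 304, 415]) cube([73, 1088, 24]);
translate([1506, 304, 415]) cube([73, 1088, 24]);
translate([1614, 304, 415]) cube([73, 1088, 24]);
translate([1722, 304, 415]) cube([73, 1088, 24]);
translate([1830, 304, 415]) cube([73, 1088, 24]);
translate([1938, 304, 415]) cube([73, 1088, 24]);
translate([2046, 304, 415]) cube([73, 1088, 24]);
translate([2154, 304, 415]) cube([73, 1088, 24]);


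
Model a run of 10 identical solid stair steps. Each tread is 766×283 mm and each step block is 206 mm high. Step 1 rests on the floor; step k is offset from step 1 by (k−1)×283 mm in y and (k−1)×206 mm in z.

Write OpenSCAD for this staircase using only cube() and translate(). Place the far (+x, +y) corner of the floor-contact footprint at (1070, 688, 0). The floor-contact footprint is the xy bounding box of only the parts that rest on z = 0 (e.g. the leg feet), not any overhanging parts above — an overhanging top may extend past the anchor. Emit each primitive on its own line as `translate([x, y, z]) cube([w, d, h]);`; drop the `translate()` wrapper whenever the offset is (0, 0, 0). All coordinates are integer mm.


translate([304, 405, 0]) cube([766, 283, 206]);
translate([304, 688, 206]) cube([766, 283, 206]);
translate([304, 971, 412]) cube([766, 283, 206]);
translate([304, 1254, 618]) cube([766, 283, 206]);
translate([304, 1537, 824]) cube([766, 283, 206]);
translate([304, 1820, 1030]) cube([766, 283, 206]);
translate([304, 2103, 1236]) cube([766, 283, 206]);
translate([304, 2386, 1442]) cube([766, 283, 206]);
translate([304, 2669, 1648]) cube([766, 283, 206]);
translate([304, 2952, 1854]) cube([766, 283, 206]);


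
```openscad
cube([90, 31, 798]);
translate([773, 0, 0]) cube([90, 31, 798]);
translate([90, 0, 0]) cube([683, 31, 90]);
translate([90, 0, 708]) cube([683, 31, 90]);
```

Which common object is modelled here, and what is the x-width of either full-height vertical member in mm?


A picture frame. The border width is 90 mm.

Four thin pieces enclosing a rectangular opening — a picture frame. The two full-height stiles are 798 mm tall; the top rail sits at z = 708 and is 90 mm tall, so the border above the opening is 798 − 708 = 90 mm, matching the stile x-width.


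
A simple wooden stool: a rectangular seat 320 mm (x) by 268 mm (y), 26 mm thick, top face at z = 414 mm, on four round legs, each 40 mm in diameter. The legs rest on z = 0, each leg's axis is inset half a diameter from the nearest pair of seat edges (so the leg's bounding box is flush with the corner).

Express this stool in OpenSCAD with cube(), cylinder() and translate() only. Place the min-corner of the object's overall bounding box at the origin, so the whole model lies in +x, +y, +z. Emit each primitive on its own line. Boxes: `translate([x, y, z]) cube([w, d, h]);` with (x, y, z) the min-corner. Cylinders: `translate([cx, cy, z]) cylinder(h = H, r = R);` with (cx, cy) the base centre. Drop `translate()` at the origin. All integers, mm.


// leg_h = 414 - 26 = 388
translate([0, 0, 388]) cube([320, 268, 26]);
translate([20, 20, 0]) cylinder(h = 388, r = 20);
translate([300, 20, 0]) cylinder(h = 388, r = 20);
translate([20, 248, 0]) cylinder(h = 388, r = 20);
translate([300, 248, 0]) cylinder(h = 388, r = 20);


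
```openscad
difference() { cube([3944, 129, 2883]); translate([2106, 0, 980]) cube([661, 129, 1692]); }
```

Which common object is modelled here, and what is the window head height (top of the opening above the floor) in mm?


A wall with a window opening. The window head height is 2672 mm.

A wall with a rectangular opening subtracted — a window. Sill at z = 980, opening 1692 mm tall, so the head is at 980 + 1692 = 2672 mm.


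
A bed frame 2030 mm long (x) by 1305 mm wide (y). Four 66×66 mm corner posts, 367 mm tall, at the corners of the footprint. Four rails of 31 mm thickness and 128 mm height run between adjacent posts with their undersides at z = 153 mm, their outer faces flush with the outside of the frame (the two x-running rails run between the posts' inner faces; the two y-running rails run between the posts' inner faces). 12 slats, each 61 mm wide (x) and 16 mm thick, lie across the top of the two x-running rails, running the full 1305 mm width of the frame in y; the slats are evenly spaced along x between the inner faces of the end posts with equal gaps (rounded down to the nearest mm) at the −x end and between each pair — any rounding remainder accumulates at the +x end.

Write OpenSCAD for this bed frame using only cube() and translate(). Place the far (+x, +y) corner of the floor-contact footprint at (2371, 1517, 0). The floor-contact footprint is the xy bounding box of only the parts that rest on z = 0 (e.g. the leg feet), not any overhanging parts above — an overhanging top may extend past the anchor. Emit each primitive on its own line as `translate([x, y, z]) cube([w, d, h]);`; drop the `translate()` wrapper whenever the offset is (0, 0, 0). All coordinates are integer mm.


translate([341, 212, 0]) cube([66, 66, 367]);
translate([341, 1451, 0]) cube([66, 66, 367]);
translate([2305, 212, 0]) cube([66, 66, 367]);
translate([2305, 1451, 0]) cube([66, 66, 367]);
translate([407, 212, 153]) cube([1898, 31, 128]);
translate([407, 1486, 153]) cube([1898, 31, 128]);
translate([341, 278, 153]) cube([31, 1173, 128]);
translate([2340, 278, 153]) cube([31, 1173, 128]);
translate([496, 212, 281]) cube([61, 1305, 16]);
translate([646, 212, 281]) cube([61, 1305, 16]);
translate([796, 212, 281]) cube([61, 1305, 16]);
translate([946, 212, 281]) cube([61, 1305, 16]);
translate([1096, 212, 281]) cube([61, 1305, 16]);
translate([1246, 212, 281]) cube([61, 1305, 16]);
translate([1396, 212, 281]) cube([61, 1305, 16]);
translate([1546, 212, 281]) cube([61, 1305, 16]);
translate([1696, 212, 281]) cube([61, 1305, 16]);
translate([1846, 212, 281]) cube([61, 1305, 16]);
translate([1996, 212, 281]) cube([61, 1305, 16]);
translate([2146, 212, 281]) cube([61, 1305, 16]);


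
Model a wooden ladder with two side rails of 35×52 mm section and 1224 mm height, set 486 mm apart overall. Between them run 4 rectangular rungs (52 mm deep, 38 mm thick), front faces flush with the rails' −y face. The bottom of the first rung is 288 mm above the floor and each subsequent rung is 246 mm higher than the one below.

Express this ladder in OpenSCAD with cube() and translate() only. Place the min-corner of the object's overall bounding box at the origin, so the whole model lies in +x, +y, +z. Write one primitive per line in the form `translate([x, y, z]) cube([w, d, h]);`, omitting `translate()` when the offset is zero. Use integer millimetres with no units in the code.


cube([35, 52, 1224]);
translate([451, 0, 0]) cube([35, 52, 1224]);
translate([35, 0, 288]) cube([416, 52, 38]);
translate([35, 0, 534]) cube([416, 52, 38]);
translate([35, 0, 780]) cube([416, 52, 38]);
translate([35, 0, 1026]) cube([416, 52, 38]);


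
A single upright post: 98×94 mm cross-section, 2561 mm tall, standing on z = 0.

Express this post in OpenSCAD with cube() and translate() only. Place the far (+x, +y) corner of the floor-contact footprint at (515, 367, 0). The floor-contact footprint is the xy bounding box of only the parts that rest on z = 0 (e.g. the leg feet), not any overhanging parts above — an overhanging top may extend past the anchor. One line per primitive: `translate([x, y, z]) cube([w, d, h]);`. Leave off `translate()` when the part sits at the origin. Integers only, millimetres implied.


translate([417, 273, 0]) cube([98, 94, 2561]);


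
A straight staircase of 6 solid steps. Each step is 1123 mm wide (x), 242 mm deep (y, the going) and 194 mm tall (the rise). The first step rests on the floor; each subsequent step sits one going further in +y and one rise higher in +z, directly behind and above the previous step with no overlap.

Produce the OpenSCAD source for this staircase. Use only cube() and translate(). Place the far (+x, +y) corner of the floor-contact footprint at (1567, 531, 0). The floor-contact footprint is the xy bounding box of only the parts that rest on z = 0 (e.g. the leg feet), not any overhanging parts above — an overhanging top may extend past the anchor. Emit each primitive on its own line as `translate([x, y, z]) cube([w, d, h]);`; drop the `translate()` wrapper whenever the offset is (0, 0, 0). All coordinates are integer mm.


translate([444, 289, 0]) cube([1123, 242, 194]);
translate([444, 531, 194]) cube([1123, 242, 194]);
translate([444, 773, 388]) cube([1123, 242, 194]);
translate([444, 1015, 582]) cube([1123, 242, 194]);
translate([444, 1257, 776]) cube([1123, 242, 194]);
translate([444, 1499, 970]) cube([1123, 242, 194]);


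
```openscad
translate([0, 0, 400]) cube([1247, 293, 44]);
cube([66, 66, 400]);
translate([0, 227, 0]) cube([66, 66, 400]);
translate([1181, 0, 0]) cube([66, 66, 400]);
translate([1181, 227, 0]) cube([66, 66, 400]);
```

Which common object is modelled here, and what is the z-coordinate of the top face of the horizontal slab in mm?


A bench. The seat-top height is 444 mm.

A long slab on four corner posts — a bench. The slab sits at z = 400 with thickness 44, so the top is 400 + 44 = 444 mm.


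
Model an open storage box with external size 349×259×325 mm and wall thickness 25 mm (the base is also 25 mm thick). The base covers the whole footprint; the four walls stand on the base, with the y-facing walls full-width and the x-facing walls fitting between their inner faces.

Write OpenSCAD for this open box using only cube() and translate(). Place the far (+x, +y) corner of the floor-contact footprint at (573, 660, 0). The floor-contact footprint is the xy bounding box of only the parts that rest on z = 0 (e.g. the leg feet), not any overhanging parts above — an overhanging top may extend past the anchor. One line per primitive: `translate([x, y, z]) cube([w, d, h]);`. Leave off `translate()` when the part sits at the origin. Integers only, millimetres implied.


translate([224, 401, 0]) cube([349, 259, 25]);
translate([224, 401, 25]) cube([349, 25, 300]);
translate([224, 635, 25]) cube([349, 25, 300]);
translate([224, 426, 25]) cube([25, 209, 300]);
translate([548, 426, 25]) cube([25, 209, 300]);


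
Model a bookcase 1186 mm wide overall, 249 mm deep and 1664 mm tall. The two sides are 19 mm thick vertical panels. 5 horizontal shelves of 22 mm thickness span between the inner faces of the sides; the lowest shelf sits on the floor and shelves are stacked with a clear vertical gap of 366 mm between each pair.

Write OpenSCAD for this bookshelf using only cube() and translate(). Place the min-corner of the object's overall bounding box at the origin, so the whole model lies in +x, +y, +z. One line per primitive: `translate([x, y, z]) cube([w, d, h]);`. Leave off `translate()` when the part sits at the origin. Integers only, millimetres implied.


cube([19, 249, 1664]);
translate([1167, 0, 0]) cube([19, 249, 1664]);
translate([19, 0, 0]) cube([1148, 249, 22]);
translate([19, 0, 388]) cube([1148, 249, 22]);
translate([19, 0, 776]) cube([1148, 249, 22]);
translate([19, 0, 1164]) cube([1148, 249, 22]);
translate([19, 0, 1552]) cube([1148, 249, 22]);


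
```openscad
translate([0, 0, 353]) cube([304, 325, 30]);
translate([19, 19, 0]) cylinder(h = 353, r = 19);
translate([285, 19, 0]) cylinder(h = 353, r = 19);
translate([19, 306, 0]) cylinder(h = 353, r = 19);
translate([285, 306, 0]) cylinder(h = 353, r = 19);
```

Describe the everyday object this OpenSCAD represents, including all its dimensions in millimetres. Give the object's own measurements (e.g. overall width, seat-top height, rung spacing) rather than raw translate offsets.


A simple wooden stool: a rectangular seat 304 mm (x) by 325 mm (y), 30 mm thick, top face at z = 383 mm, on four round legs, each 38 mm in diameter. The legs rest on z = 0, each leg's axis is inset half a diameter from the nearest pair of seat edges (so the leg's bounding box is flush with the corner).


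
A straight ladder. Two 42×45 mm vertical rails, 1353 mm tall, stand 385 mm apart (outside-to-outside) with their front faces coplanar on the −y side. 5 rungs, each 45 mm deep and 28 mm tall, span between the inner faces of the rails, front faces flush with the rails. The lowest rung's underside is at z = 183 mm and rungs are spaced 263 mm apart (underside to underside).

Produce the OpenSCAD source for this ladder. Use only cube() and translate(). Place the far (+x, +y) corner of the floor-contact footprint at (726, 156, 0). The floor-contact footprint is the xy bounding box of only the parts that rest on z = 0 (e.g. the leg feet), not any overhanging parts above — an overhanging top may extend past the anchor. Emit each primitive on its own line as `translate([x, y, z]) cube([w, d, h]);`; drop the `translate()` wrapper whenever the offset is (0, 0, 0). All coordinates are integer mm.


// rung span = 385 - 2*42 = 301
// rung[k] z = 183 + k*263
translate([341, 111, 0]) cube([42, 45, 1353]);
translate([684, 111, 0]) cube([42, 45, 1353]);
translate([383, 111, 183]) cube([301, 45, 28]);
translate([383, 111, 446]) cube([301, 45, 28]);
translate([383, 111, 709]) cube([301, 45, 28]);
translate([383, 111, 972]) cube([301, 45, 28]);
translate([383, 111, 1235]) cube([301, 45, 28]);


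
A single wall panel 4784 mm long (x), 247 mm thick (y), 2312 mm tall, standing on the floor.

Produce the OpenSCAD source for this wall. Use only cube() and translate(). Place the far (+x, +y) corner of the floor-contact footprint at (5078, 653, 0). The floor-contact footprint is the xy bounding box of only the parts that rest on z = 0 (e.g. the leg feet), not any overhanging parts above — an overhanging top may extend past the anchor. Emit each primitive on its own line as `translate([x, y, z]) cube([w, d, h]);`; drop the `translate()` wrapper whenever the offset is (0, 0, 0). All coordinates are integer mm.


translate([294, 406, 0]) cube([4784, 247, 2312]);


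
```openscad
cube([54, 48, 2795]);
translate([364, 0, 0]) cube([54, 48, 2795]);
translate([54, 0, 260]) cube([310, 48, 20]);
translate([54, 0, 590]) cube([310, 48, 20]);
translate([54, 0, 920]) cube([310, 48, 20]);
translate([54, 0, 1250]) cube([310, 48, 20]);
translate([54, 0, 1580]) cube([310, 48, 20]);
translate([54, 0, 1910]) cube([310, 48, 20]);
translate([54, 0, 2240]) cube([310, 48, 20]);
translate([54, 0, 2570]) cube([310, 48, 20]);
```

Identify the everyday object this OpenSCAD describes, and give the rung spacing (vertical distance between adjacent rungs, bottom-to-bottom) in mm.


A ladder. The rung spacing is 330 mm.

Two tall 54×48 posts with 8 short bars between them — a ladder. Adjacent rungs sit at z = 260 and z = 590, so the spacing is 590 − 260 = 330 mm.


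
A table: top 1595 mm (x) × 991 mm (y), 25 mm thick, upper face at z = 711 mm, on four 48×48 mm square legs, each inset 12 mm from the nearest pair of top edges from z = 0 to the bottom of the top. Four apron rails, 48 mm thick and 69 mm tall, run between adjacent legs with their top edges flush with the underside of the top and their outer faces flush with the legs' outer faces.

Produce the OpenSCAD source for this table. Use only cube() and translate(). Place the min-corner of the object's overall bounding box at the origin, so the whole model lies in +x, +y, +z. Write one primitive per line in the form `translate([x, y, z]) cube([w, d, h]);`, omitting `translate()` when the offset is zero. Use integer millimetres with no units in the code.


translate([0, 0, 686]) cube([1595, 991, 25]);
translate([12, 12, 0]) cube([48, 48, 686]);
translate([1535, 12, 0]) cube([48, 48, 686]);
translate([12, 931, 0]) cube([48, 48, 686]);
translate([1535, 931, 0]) cube([48, 48, 686]);
translate([60, 12, 617]) cube([1475, 48, 69]);
translate([60, 931, 617]) cube([1475, 48, 69]);
translate([12, 60, 617]) cube([48, 871, 69]);
translate([1535, 60, 617]) cube([48, 871, 69]);


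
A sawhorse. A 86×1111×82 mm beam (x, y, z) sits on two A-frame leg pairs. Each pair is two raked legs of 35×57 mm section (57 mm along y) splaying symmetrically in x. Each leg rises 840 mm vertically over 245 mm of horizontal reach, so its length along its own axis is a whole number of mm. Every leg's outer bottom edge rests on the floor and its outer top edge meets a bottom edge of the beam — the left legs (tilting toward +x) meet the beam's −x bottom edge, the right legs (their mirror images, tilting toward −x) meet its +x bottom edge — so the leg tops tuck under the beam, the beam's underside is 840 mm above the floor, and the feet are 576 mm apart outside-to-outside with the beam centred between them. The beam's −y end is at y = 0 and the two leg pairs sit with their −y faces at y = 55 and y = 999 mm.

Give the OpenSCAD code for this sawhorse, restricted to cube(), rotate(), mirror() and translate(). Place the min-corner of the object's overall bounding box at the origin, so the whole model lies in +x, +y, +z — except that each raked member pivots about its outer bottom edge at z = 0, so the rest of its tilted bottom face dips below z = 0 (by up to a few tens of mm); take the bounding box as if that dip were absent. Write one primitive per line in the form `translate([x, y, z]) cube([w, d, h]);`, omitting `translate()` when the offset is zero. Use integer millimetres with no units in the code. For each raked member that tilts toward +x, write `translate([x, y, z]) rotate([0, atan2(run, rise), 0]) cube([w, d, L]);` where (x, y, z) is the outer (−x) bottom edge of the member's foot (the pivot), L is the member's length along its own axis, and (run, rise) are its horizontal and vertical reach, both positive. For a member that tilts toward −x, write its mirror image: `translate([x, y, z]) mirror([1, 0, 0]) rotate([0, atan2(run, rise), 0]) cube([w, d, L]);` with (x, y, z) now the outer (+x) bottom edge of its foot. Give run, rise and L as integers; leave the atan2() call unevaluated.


translate([245, 0, 840]) cube([86, 1111, 82]);
translate([0, 55, 0]) rotate([0, atan2(245, 840), 0]) cube([35, 57, 875]);
translate([576, 55, 0]) mirror([1, 0, 0]) rotate([0, atan2(245, 840), 0]) cube([35, 57, 875]);
translate([0, 999, 0]) rotate([0, atan2(245, 840), 0]) cube([35, 57, 875]);
translate([576, 999, 0]) mirror([1, 0, 0]) rotate([0, atan2(245, 840), 0]) cube([35, 57, 875]);


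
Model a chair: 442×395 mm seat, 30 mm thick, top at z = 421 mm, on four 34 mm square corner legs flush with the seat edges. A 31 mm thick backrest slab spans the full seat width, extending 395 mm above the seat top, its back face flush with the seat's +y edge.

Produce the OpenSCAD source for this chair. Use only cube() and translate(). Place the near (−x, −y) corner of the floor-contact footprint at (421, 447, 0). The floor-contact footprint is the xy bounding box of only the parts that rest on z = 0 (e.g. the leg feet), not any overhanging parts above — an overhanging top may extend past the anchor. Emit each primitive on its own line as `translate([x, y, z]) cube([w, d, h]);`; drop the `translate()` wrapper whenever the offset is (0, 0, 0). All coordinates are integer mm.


translate([421, 447, 391]) cube([442, 395, 30]);
translate([421, 447, 0]) cube([34, 34, 391]);
translate([829, 447, 0]) cube([34, 34, 391]);
translate([421, 808, 0]) cube([34, 34, 391]);
translate([829, 808, 0]) cube([34, 34, 391]);
translate([421, 811, 421]) cube([442, 31, 395]);


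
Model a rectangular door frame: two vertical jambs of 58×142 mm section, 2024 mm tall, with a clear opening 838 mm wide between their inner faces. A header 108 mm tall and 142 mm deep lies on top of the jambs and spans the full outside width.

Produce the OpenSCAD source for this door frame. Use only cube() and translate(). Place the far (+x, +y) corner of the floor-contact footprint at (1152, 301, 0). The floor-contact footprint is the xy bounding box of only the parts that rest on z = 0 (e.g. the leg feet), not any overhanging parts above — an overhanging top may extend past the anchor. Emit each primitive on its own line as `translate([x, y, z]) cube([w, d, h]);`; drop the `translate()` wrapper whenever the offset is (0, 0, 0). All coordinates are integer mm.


translate([198, 159, 0]) cube([58, 142, 2024]);
translate([1094, 159, 0]) cube([58, 142, 2024]);
translate([198, 159, 2024]) cube([954, 142, 108]);


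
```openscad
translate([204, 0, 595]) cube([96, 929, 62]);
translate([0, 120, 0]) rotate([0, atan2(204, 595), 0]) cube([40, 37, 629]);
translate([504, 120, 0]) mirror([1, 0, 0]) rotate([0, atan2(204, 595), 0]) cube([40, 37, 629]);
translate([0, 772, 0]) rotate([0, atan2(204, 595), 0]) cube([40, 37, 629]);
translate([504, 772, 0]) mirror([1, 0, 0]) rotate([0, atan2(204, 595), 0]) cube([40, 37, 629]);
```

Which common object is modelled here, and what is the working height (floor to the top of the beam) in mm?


A sawhorse. The overall height is 657 mm.

A beam across two mirrored pairs of raked legs — a sawhorse. The beam's underside is at z = 595 (matching the legs' vertical rise in atan2(204, 595)) and the beam is 62 mm tall, so its top is at 595 + 62 = 657 mm. The raked legs top out at the beam's underside, so that is the highest point.


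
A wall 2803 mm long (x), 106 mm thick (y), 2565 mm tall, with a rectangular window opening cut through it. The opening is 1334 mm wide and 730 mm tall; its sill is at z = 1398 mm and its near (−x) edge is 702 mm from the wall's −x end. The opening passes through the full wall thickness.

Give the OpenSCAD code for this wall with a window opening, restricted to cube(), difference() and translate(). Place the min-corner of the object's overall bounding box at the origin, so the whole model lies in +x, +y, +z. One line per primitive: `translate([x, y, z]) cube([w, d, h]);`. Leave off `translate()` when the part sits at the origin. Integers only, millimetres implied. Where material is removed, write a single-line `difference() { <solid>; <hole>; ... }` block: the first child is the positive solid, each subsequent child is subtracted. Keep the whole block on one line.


difference() { cube([2803, 106, 2565]); translate([702, 0, 1398]) cube([1334, 106, 730]); }


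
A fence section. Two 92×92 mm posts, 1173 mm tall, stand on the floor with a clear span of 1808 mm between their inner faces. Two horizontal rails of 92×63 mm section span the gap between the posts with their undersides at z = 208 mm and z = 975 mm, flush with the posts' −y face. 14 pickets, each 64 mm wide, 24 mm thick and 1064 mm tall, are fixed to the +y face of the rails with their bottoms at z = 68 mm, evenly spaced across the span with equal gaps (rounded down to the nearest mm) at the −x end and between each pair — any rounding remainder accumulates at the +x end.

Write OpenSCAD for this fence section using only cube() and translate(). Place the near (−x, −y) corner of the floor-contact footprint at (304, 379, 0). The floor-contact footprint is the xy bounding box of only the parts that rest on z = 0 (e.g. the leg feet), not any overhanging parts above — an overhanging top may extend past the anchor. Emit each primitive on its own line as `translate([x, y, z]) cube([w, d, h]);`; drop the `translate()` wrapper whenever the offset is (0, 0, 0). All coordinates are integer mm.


translate([304, 379, 0]) cube([92, 92, 1173]);
translate([2204, 379, 0]) cube([92, 92, 1173]);
translate([396, 379, 208]) cube([1808, 92, 63]);
translate([396, 379, 975]) cube([1808, 92, 63]);
translate([456, 471, 68]) cube([64, 24, 1064]);
translate([580, 471, 68]) cube([64, 24, 1064]);
translate([704, 471, 68]) cube([64, 24, 1064]);
translate([828, 471, 68]) cube([64, 24, 1064]);
translate([952, 471, 68]) cube([64, 24, 1064]);
translate([1076, 471, 68]) cube([64, 24, 1064]);
translate([1200, 471, 68]) cube([64, 24, 1064]);
translate([1324, 471, 68]) cube([64, 24, 1064]);
translate([1448, 471, 68]) cube([64, 24, 1064]);
translate([1572, 471, 68]) cube([64, 24, 1064]);
translate([1696, 471, 68]) cube([64, 24, 1064]);
translate([1820, 471, 68]) cube([64, 24, 1064]);
translate([1944, 471, 68]) cube([64, 24, 1064]);
translate([2068, 471, 68]) cube([64, 24, 1064]);


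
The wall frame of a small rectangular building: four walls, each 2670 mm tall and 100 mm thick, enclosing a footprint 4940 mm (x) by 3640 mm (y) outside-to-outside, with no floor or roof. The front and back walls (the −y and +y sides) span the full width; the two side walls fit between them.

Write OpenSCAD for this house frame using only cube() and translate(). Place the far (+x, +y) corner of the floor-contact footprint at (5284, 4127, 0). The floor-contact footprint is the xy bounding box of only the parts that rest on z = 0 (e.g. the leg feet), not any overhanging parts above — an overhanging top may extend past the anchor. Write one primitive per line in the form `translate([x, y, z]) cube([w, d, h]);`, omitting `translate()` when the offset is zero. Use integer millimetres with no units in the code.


translate([344, 487, 0]) cube([4940, 100, 2670]);
translate([344, 4027, 0]) cube([4940, 100, 2670]);
translate([344, 587, 0]) cube([100, 3440, 2670]);
translate([5184, 587, 0]) cube([100, 3440, 2670]);


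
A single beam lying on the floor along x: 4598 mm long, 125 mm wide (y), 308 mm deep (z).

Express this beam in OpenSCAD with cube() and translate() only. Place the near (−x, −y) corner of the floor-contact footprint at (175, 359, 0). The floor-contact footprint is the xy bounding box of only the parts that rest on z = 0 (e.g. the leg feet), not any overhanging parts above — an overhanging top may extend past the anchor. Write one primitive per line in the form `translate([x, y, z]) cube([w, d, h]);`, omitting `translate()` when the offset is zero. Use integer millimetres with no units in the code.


translate([175, 359, 0]) cube([4598, 125, 308]);


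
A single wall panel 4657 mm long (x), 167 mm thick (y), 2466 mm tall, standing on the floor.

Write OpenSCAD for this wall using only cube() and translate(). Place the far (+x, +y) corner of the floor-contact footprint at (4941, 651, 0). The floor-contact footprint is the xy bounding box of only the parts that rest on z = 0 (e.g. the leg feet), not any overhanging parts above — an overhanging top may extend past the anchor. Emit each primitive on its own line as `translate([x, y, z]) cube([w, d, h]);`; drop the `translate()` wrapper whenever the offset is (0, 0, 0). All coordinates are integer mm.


translate([284, 484, 0]) cube([4657, 167, 2466]);


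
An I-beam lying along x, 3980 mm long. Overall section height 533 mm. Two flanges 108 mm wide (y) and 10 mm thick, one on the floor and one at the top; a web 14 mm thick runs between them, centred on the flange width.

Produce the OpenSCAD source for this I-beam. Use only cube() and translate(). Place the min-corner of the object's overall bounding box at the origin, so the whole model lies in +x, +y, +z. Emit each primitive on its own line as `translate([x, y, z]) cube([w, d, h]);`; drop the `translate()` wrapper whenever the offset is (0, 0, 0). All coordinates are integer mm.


cube([3980, 108, 10]);
translate([0, 47, 10]) cube([3980, 14, 513]);
translate([0, 0, 523]) cube([3980, 108, 10]);


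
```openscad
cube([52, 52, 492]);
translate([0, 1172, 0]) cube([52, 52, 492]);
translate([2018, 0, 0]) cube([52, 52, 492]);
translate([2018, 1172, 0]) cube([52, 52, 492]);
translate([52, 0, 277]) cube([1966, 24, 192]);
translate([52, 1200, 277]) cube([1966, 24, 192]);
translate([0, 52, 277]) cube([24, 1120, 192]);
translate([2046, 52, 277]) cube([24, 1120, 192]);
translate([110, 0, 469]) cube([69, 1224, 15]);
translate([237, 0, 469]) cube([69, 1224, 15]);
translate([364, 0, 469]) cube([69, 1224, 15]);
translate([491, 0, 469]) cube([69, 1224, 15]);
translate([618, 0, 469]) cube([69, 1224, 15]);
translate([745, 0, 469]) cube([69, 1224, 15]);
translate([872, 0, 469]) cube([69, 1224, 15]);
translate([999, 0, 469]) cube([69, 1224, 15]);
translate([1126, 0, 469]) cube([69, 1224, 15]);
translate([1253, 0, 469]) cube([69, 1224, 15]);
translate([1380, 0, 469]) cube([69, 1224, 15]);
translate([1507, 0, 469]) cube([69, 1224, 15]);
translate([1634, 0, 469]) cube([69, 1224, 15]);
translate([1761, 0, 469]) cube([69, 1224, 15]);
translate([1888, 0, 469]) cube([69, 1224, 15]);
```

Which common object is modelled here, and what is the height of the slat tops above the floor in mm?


A bed frame. The slat-top height is 484 mm.

Four posts, four rails, and a row of slats — a bed frame. Slats sit on the rails at z = 277 + 192 = 469; with slat thickness 15, the top is 484 mm.


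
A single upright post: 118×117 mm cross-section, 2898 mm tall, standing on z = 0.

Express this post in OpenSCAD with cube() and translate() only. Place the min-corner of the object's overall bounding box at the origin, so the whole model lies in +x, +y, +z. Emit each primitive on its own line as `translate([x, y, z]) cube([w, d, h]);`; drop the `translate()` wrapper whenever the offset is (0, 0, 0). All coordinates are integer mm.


cube([118, 117, 2898]);


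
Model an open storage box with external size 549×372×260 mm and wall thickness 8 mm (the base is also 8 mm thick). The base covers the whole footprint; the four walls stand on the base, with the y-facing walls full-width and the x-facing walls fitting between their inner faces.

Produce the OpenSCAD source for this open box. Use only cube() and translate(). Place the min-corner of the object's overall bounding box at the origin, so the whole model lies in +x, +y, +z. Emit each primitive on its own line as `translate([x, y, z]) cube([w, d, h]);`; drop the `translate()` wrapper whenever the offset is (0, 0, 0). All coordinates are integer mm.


cube([549, 372, 8]);
translate([0, 0, 8]) cube([549, 8, 252]);
translate([0, 364, 8]) cube([549, 8, 252]);
translate([0, 8, 8]) cube([8, 356, 252]);
translate([541, 8, 8]) cube([8, 356, 252]);


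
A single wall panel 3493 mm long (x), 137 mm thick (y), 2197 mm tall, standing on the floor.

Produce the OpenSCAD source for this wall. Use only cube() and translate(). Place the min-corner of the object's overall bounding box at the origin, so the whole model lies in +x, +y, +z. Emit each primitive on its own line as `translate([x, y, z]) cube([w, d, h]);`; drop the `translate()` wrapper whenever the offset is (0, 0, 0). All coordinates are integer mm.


cube([3493, 137, 2197]);


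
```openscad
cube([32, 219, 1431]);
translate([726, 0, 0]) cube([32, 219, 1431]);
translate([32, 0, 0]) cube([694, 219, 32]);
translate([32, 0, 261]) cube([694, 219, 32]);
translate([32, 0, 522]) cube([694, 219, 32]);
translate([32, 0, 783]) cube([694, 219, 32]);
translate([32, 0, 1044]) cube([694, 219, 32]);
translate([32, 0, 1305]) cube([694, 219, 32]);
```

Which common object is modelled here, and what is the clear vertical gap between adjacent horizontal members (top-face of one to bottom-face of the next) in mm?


A bookshelf. The clear shelf gap is 229 mm.

Two tall side panels with 6 horizontal boards between them — a bookshelf. The first two shelf undersides are at z = 0 and z = 261; with shelf thickness 32, the clear gap is 261 − 0 − 32 = 229 mm.


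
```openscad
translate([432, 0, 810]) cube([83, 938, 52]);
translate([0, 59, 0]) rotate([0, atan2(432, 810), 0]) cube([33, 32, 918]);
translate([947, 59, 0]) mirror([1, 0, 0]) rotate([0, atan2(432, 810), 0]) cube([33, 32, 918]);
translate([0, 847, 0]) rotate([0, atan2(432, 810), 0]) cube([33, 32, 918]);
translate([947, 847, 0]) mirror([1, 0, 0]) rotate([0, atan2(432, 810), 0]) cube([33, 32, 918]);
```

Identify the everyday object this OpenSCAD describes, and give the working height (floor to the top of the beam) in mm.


A sawhorse. The overall height is 862 mm.

A beam across two mirrored pairs of raked legs — a sawhorse. The beam's underside is at z = 810 (matching the legs' vertical rise in atan2(432, 810)) and the beam is 52 mm tall, so its top is at 810 + 52 = 862 mm. The raked legs top out at the beam's underside, so that is the highest point.
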